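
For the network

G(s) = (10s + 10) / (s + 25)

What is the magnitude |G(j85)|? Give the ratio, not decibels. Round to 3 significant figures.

9.59

Substitute s = j85:
Numerator: 10(j85) + 10 = 10 + j850
Denominator: (j85) + 25 = 25 + j85
|N| = √(10² + 850²) ≈ 850.06, ∠N ≈ 89.33°
|D| = √(25² + 85²) ≈ 88.6, ∠D ≈ 73.61°
|G| = 850.06 / 88.6 ≈ 9.5944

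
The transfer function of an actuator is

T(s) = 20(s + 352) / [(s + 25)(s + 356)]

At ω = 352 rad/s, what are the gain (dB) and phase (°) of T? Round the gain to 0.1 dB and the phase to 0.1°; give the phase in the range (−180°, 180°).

At s = jω = j352:
zero (s+352): 352 + j352 → |·| = √(352²+352²) = √247808 ≈ 497.8, ∠ = arctan(352/352) ≈ 45.00°
pole (s+25): 25 + j352 → |·| = √(25²+352²) = √124529 ≈ 352.89, ∠ = arctan(352/25) ≈ 85.94°
pole (s+356): 356 + j352 → |·| = √(356²+352²) = √250640 ≈ 500.64, ∠ = arctan(352/356) ≈ 44.68°
|T| = 20 · 497.8 / 1.7667e+05 ≈ 0.056354
Gain = 20 log₁₀(0.056354) ≈ -24.98 dB
∠T = 45.00° − 130.62° = -85.62°

-25.0 dB, -85.6°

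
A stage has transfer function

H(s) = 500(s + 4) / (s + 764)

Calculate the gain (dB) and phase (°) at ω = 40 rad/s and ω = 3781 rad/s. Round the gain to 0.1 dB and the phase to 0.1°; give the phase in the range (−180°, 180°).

At s = jω = j40:
zero (s+4): 4 + j40 → |·| = √(4²+40²) = √1616 ≈ 40.2, ∠ = arctan(40/4) ≈ 84.29°
pole (s+764): 764 + j40 → |·| = √(764²+40²) = √585296 ≈ 765.05, ∠ = arctan(40/764) ≈ 3.00°
|H| = 500 · 40.2 / 765.05 ≈ 26.273
Gain = 20 log₁₀(26.273) ≈ 28.39 dB
∠H = 84.29° − 3.00° = 81.29°

At s = jω = j3781:
zero (s+4): 4 + j3781 → |·| = √(4²+3781²) = √14295977 ≈ 3781, ∠ = arctan(3781/4) ≈ 89.94°
pole (s+764): 764 + j3781 → |·| = √(764²+3781²) = √14879657 ≈ 3857.4, ∠ = arctan(3781/764) ≈ 78.58°
|H| = 500 · 3781 / 3857.4 ≈ 490.1
Gain = 20 log₁₀(490.1) ≈ 53.81 dB
∠H = 89.94° − 78.58° = 11.36°

ω = 40: 28.4 dB, 81.3°; ω = 3781: 53.8 dB, 11.4°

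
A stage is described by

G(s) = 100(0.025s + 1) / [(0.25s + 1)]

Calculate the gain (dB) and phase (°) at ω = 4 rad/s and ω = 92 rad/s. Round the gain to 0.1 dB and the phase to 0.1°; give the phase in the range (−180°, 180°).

ω = 4: 37.0 dB, -39.3°; ω = 92: 20.7 dB, -21.0°

At ω = 4 rad/s:
zero (1 + j4·0.025) = 1 + j0.1 → |·| ≈ 1.005, ∠ ≈ 5.71°
pole (1 + j4·0.25) = 1 + j1 → |·| ≈ 1.4142, ∠ ≈ 45.00°
|G| = 100 · 1.005 / (1.4142) ≈ 71.065
Gain = 20 log₁₀(71.065) ≈ 37.03 dB
∠G = (5.71°) − (45.00°) = -39.29°

At ω = 92 rad/s:
zero (1 + j92·0.025) = 1 + j2.3 → |·| ≈ 2.508, ∠ ≈ 66.50°
pole (1 + j92·0.25) = 1 + j23 → |·| ≈ 23.022, ∠ ≈ 87.51°
|G| = 100 · 2.508 / (23.022) ≈ 10.894
Gain = 20 log₁₀(10.894) ≈ 20.74 dB
∠G = (66.50°) − (87.51°) = -21.01°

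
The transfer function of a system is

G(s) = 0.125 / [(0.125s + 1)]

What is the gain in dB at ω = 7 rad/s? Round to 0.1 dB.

-20.5 dB

At ω = 7 rad/s:
pole (1 + j7·0.125) = 1 + j0.875 → |·| ≈ 1.3288, ∠ ≈ 41.19°
|G| = 0.125 · 1 / (1.3288) ≈ 0.09407
Gain = 20 log₁₀(0.09407) ≈ -20.53 dB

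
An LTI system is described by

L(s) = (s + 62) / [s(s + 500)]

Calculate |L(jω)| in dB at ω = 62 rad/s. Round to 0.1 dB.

At s = jω = j62:
zero (s+62): 62 + j62 → |·| = √(62²+62²) = √7688 ≈ 87.681, ∠ = arctan(62/62) ≈ 45.00°
pole (s+500): 500 + j62 → |·| = √(500²+62²) = √253844 ≈ 503.83, ∠ = arctan(62/500) ≈ 7.07°
pole at origin: |s| = 62, ∠ = 90.00° (in denominator)
|L| = 1 · 87.681 / 31237 ≈ 0.002807
Gain = 20 log₁₀(0.002807) ≈ -51.04 dB

-51.0 dB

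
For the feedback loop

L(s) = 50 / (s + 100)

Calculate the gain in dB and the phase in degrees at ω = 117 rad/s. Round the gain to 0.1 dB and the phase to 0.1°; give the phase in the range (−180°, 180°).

-9.8 dB, -49.5°

At s = jω = j117:
pole (s+100): 100 + j117 → |·| = √(100²+117²) = √23689 ≈ 153.91, ∠ = arctan(117/100) ≈ 49.48°
|L| = 50 / 153.91 ≈ 0.32487
Gain = 20 log₁₀(0.32487) ≈ -9.77 dB
∠L = 0.00° − 49.48° = -49.48°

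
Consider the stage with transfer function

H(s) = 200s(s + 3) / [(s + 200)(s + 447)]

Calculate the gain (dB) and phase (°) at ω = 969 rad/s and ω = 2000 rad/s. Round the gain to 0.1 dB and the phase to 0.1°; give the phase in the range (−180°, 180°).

ω = 969: 45.0 dB, 36.2°; ω = 2000: 45.8 dB, 18.2°

At s = jω = j969:
zero (s+3): 3 + j969 → |·| = √(3²+969²) = √938970 ≈ 969, ∠ = arctan(969/3) ≈ 89.82°
zero at origin: s = j969 → |·| = 969, ∠ = 90.00°
pole (s+200): 200 + j969 → |·| = √(200²+969²) = √978961 ≈ 989.42, ∠ = arctan(969/200) ≈ 78.34°
pole (s+447): 447 + j969 → |·| = √(447²+969²) = √1138770 ≈ 1067.1, ∠ = arctan(969/447) ≈ 65.24°
|H| = 200 · 9.3896e+05 / 1.0558e+06 ≈ 177.87
Gain = 20 log₁₀(177.87) ≈ 45.00 dB
∠H = 179.82° − 143.58° = 36.24°

At s = jω = j2000:
zero (s+3): 3 + j2000 → |·| = √(3²+2000²) = √4000009 ≈ 2000, ∠ = arctan(2000/3) ≈ 89.91°
zero at origin: s = j2000 → |·| = 2000, ∠ = 90.00°
pole (s+200): 200 + j2000 → |·| = √(200²+2000²) = √4040000 ≈ 2010, ∠ = arctan(2000/200) ≈ 84.29°
pole (s+447): 447 + j2000 → |·| = √(447²+2000²) = √4199809 ≈ 2049.3, ∠ = arctan(2000/447) ≈ 77.40°
|H| = 200 · 4e+06 / 4.1191e+06 ≈ 194.22
Gain = 20 log₁₀(194.22) ≈ 45.77 dB
∠H = 179.91° − 161.69° = 18.22°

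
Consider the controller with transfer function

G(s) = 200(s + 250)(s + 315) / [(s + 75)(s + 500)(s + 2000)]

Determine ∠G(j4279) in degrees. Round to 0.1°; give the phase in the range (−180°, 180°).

At s = jω = j4279:
zero (s+250): 250 + j4279 → |·| = √(250²+4279²) = √18372341 ≈ 4286.3, ∠ = arctan(4279/250) ≈ 86.66°
zero (s+315): 315 + j4279 → |·| = √(315²+4279²) = √18409066 ≈ 4290.6, ∠ = arctan(4279/315) ≈ 85.79°
pole (s+75): 75 + j4279 → |·| = √(75²+4279²) = √18315466 ≈ 4279.7, ∠ = arctan(4279/75) ≈ 89.00°
pole (s+500): 500 + j4279 → |·| = √(500²+4279²) = √18559841 ≈ 4308.1, ∠ = arctan(4279/500) ≈ 83.34°
pole (s+2000): 2000 + j4279 → |·| = √(2000²+4279²) = √22309841 ≈ 4723.3, ∠ = arctan(4279/2000) ≈ 64.95°
∠G = 172.45° − 237.29° = -64.84°

-64.8°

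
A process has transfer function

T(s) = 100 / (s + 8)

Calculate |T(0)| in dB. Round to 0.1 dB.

21.9 dB

T(0) = 100 / (8) = 12.5
20 log₁₀(12.5) ≈ 21.94 dB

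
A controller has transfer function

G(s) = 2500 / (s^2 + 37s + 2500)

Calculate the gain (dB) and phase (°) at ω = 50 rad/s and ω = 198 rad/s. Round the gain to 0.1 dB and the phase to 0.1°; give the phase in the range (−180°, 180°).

ω = 50: 2.6 dB, -90.0°; ω = 198: -23.5 dB, -168.7°

At s = jω = j50:
quadratic: (j50)² + 37·j50 + 2500 = 0 + j1850 → |·| ≈ 1850, ∠ ≈ 90.00°
|G| = 2500 / 1850 ≈ 1.3514
Gain = 20 log₁₀(1.3514) ≈ 2.62 dB
∠G = 0.00° − 90.00° = -90.00°

At s = jω = j198:
quadratic: (j198)² + 37·j198 + 2500 = -36704 + j7326 → |·| ≈ 37428, ∠ ≈ 168.71°
|G| = 2500 / 37428 ≈ 0.066795
Gain = 20 log₁₀(0.066795) ≈ -23.51 dB
∠G = 0.00° − 168.71° = -168.71°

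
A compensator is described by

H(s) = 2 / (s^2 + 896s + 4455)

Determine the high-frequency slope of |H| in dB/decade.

-40 dB/decade

Each pole contributes −20 dB/decade at high frequency; each zero contributes +20 dB/decade.
Net: 0 zero(s) − 2 pole(s) → -40 dB/decade.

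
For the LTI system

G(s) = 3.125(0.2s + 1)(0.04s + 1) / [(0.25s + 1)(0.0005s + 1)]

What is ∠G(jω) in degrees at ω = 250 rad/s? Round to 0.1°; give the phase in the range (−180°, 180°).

At ω = 250 rad/s:
zero (1 + j250·0.2) = 1 + j50 → |·| ≈ 50.01, ∠ ≈ 88.85°
zero (1 + j250·0.04) = 1 + j10 → |·| ≈ 10.05, ∠ ≈ 84.29°
pole (1 + j250·0.25) = 1 + j62.5 → |·| ≈ 62.508, ∠ ≈ 89.08°
pole (1 + j250·0.0005) = 1 + j0.125 → |·| ≈ 1.0078, ∠ ≈ 7.13°
∠G = (88.85° + 84.29°) − (89.08° + 7.13°) = 76.93°

76.9°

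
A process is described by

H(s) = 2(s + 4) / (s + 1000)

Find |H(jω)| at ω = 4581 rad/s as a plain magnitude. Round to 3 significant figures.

1.95

At s = jω = j4581:
zero (s+4): 4 + j4581 → |·| = √(4²+4581²) = √20985577 ≈ 4581, ∠ = arctan(4581/4) ≈ 89.95°
pole (s+1000): 1000 + j4581 → |·| = √(1000²+4581²) = √21985561 ≈ 4688.9, ∠ = arctan(4581/1000) ≈ 77.69°
|H| = 2 · 4581 / 4688.9 ≈ 1.954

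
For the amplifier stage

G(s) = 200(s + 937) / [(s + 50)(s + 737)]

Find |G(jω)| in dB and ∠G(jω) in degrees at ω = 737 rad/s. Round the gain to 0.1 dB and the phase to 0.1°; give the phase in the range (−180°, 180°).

-10.2 dB, -92.9°

At s = jω = j737:
zero (s+937): 937 + j737 → |·| = √(937²+737²) = √1421138 ≈ 1192.1, ∠ = arctan(737/937) ≈ 38.19°
pole (s+50): 50 + j737 → |·| = √(50²+737²) = √545669 ≈ 738.69, ∠ = arctan(737/50) ≈ 86.12°
pole (s+737): 737 + j737 → |·| = √(737²+737²) = √1086338 ≈ 1042.3, ∠ = arctan(737/737) ≈ 45.00°
|G| = 200 · 1192.1 / 7.6994e+05 ≈ 0.30966
Gain = 20 log₁₀(0.30966) ≈ -10.18 dB
∠G = 38.19° − 131.12° = -92.93°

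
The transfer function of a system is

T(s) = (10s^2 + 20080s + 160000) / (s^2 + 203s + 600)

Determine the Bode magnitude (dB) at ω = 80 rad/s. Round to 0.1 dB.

Substitute s = j80:
Numerator: 10(j80)^2 + 20080(j80) + 160000 = 96000 + j1606400
Denominator: (j80)^2 + 203(j80) + 600 = -5800 + j16240
|N| = √(96000² + 1606400²) ≈ 1.6093e+06, ∠N ≈ 86.58°
|D| = √(5800² + 16240²) ≈ 17245, ∠D ≈ 109.65°
|T| = 1.6093e+06 / 17245 ≈ 93.32
Gain = 20 log₁₀(93.32) ≈ 39.40 dB

39.4 dB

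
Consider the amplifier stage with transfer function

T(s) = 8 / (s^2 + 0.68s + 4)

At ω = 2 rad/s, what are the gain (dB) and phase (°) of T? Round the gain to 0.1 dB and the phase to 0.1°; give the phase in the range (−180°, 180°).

15.4 dB, -90.0°

At s = jω = j2:
quadratic: (j2)² + 0.68·j2 + 4 = 0 + j1.36 → |·| ≈ 1.36, ∠ ≈ 90.00°
|T| = 8 / 1.36 ≈ 5.8824
Gain = 20 log₁₀(5.8824) ≈ 15.39 dB
∠T = 0.00° − 90.00° = -90.00°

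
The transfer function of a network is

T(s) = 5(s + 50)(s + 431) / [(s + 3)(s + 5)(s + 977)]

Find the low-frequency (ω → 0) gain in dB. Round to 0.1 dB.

T(0) = 5·50·431 / (3·5·977) ≈ 7.3524
20 log₁₀(7.3524) ≈ 17.33 dB

17.3 dB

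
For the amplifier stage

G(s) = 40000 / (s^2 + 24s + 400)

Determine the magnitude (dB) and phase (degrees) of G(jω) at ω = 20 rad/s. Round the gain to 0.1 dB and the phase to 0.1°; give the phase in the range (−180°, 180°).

At s = jω = j20:
quadratic: (j20)² + 24·j20 + 400 = 0 + j480 → |·| ≈ 480, ∠ ≈ 90.00°
|G| = 40000 / 480 ≈ 83.333
Gain = 20 log₁₀(83.333) ≈ 38.42 dB
∠G = 0.00° − 90.00° = -90.00°

38.4 dB, -90.0°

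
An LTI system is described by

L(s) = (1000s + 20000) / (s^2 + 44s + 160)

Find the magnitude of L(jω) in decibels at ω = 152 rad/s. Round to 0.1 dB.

Substitute s = j152:
Numerator: 1000(j152) + 20000 = 20000 + j152000
Denominator: (j152)^2 + 44(j152) + 160 = -22944 + j6688
|N| = √(20000² + 152000²) ≈ 1.5331e+05, ∠N ≈ 82.50°
|D| = √(22944² + 6688²) ≈ 23899, ∠D ≈ 163.75°
|L| = 1.5331e+05 / 23899 ≈ 6.4149
Gain = 20 log₁₀(6.4149) ≈ 16.14 dB

16.1 dB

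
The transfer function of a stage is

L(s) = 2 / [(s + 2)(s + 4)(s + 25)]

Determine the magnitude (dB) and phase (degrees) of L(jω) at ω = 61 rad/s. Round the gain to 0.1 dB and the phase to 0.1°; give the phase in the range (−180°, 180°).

At s = jω = j61:
pole (s+2): 2 + j61 → |·| = √(2²+61²) = √3725 ≈ 61.033, ∠ = arctan(61/2) ≈ 88.12°
pole (s+4): 4 + j61 → |·| = √(4²+61²) = √3737 ≈ 61.131, ∠ = arctan(61/4) ≈ 86.25°
pole (s+25): 25 + j61 → |·| = √(25²+61²) = √4346 ≈ 65.924, ∠ = arctan(61/25) ≈ 67.71°
|L| = 2 / 2.4596e+05 ≈ 8.1314e-06
Gain = 20 log₁₀(8.1314e-06) ≈ -101.80 dB
∠L = 0.00° − 242.08° = -242.08° ≡ 117.92° (principal value)

-101.8 dB, 117.9°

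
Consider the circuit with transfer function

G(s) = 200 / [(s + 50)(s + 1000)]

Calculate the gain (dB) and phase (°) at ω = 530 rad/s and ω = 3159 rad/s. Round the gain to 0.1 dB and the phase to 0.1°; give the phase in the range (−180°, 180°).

ω = 530: -69.6 dB, -112.5°; ω = 3159: -94.4 dB, -161.5°

At s = jω = j530:
pole (s+50): 50 + j530 → |·| = √(50²+530²) = √283400 ≈ 532.35, ∠ = arctan(530/50) ≈ 84.61°
pole (s+1000): 1000 + j530 → |·| = √(1000²+530²) = √1280900 ≈ 1131.8, ∠ = arctan(530/1000) ≈ 27.92°
|G| = 200 / 6.0251e+05 ≈ 0.00033194
Gain = 20 log₁₀(0.00033194) ≈ -69.58 dB
∠G = 0.00° − 112.53° = -112.53°

At s = jω = j3159:
pole (s+50): 50 + j3159 → |·| = √(50²+3159²) = √9981781 ≈ 3159.4, ∠ = arctan(3159/50) ≈ 89.09°
pole (s+1000): 1000 + j3159 → |·| = √(1000²+3159²) = √10979281 ≈ 3313.5, ∠ = arctan(3159/1000) ≈ 72.43°
|G| = 200 / 1.0469e+07 ≈ 1.9104e-05
Gain = 20 log₁₀(1.9104e-05) ≈ -94.38 dB
∠G = 0.00° − 161.52° = -161.52°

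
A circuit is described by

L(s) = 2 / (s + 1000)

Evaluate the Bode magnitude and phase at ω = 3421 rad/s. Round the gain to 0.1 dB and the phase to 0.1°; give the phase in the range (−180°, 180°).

-65.0 dB, -73.7°

At s = jω = j3421:
pole (s+1000): 1000 + j3421 → |·| = √(1000²+3421²) = √12703241 ≈ 3564.2, ∠ = arctan(3421/1000) ≈ 73.71°
|L| = 2 / 3564.2 ≈ 0.00056114
Gain = 20 log₁₀(0.00056114) ≈ -65.02 dB
∠L = 0.00° − 73.71° = -73.71°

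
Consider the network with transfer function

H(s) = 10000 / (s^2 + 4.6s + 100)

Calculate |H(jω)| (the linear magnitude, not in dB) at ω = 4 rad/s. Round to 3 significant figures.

At s = jω = j4:
quadratic: (j4)² + 4.6·j4 + 100 = 84 + j18.4 → |·| ≈ 85.992, ∠ ≈ 12.36°
|H| = 10000 / 85.992 ≈ 116.29

116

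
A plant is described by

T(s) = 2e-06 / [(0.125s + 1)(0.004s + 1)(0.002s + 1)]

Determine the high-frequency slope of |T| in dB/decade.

-60 dB/decade

Each pole contributes −20 dB/decade at high frequency; each zero contributes +20 dB/decade.
Net: 0 zero(s) − 3 pole(s) → -60 dB/decade.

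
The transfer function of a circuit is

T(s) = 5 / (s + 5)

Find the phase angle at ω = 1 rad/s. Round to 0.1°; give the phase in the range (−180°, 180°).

At s = jω = j1:
pole (s+5): 5 + j1 → |·| = √(5²+1²) = √26 ≈ 5.099, ∠ = arctan(1/5) ≈ 11.31°
∠T = 0.00° − 11.31° = -11.31°

-11.3°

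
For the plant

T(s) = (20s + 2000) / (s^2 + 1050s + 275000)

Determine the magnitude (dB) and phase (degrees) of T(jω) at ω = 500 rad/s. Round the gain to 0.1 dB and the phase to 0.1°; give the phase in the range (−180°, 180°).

-34.2 dB, -8.6°

Substitute s = j500:
Numerator: 20(j500) + 2000 = 2000 + j10000
Denominator: (j500)^2 + 1050(j500) + 275000 = 25000 + j525000
|N| = √(2000² + 10000²) ≈ 10198, ∠N ≈ 78.69°
|D| = √(25000² + 525000²) ≈ 5.2559e+05, ∠D ≈ 87.27°
|T| = 10198 / 5.2559e+05 ≈ 0.019403
Gain = 20 log₁₀(0.019403) ≈ -34.24 dB
∠T = 78.69° − 87.27° = -8.58°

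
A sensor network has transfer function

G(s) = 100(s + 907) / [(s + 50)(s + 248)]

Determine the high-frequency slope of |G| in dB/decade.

-20 dB/decade

Each pole contributes −20 dB/decade at high frequency; each zero contributes +20 dB/decade.
Net: 1 zero(s) − 2 pole(s) → -20 dB/decade.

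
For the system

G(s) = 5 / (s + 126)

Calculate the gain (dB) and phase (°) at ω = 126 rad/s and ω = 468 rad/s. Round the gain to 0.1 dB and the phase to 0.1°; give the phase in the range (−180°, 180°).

Substitute s = j126:
Numerator: 5 = 5 + j0
Denominator: (j126) + 126 = 126 + j126
|N| = √(5² + 0²) ≈ 5, ∠N ≈ 0.00°
|D| = √(126² + 126²) ≈ 178.19, ∠D ≈ 45.00°
|G| = 5 / 178.19 ≈ 0.02806
Gain = 20 log₁₀(0.02806) ≈ -31.04 dB
∠G = 0.00° − 45.00° = -45.00°

Substitute s = j468:
Numerator: 5 = 5 + j0
Denominator: (j468) + 126 = 126 + j468
|N| = √(5² + 0²) ≈ 5, ∠N ≈ 0.00°
|D| = √(126² + 468²) ≈ 484.66, ∠D ≈ 74.93°
|G| = 5 / 484.66 ≈ 0.010317
Gain = 20 log₁₀(0.010317) ≈ -39.73 dB
∠G = 0.00° − 74.93° = -74.93°

ω = 126: -31.0 dB, -45.0°; ω = 468: -39.7 dB, -74.9°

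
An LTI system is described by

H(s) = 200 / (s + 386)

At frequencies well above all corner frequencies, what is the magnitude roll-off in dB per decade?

-20 dB/decade

Each pole contributes −20 dB/decade at high frequency; each zero contributes +20 dB/decade.
Net: 0 zero(s) − 1 pole(s) → -20 dB/decade.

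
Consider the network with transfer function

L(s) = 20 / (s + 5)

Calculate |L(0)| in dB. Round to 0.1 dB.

L(0) = 20 / (5) = 4
20 log₁₀(4) ≈ 12.04 dB

12.0 dB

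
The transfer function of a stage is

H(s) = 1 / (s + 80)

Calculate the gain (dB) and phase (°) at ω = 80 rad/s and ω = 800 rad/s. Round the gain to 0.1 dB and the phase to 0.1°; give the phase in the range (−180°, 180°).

Substitute s = j80:
Numerator: 1 = 1 + j0
Denominator: (j80) + 80 = 80 + j80
|N| = √(1² + 0²) ≈ 1, ∠N ≈ 0.00°
|D| = √(80² + 80²) ≈ 113.14, ∠D ≈ 45.00°
|H| = 1 / 113.14 ≈ 0.0088386
Gain = 20 log₁₀(0.0088386) ≈ -41.07 dB
∠H = 0.00° − 45.00° = -45.00°

Substitute s = j800:
Numerator: 1 = 1 + j0
Denominator: (j800) + 80 = 80 + j800
|N| = √(1² + 0²) ≈ 1, ∠N ≈ 0.00°
|D| = √(80² + 800²) ≈ 803.99, ∠D ≈ 84.29°
|H| = 1 / 803.99 ≈ 0.0012438
Gain = 20 log₁₀(0.0012438) ≈ -58.10 dB
∠H = 0.00° − 84.29° = -84.29°

ω = 80: -41.1 dB, -45.0°; ω = 800: -58.1 dB, -84.3°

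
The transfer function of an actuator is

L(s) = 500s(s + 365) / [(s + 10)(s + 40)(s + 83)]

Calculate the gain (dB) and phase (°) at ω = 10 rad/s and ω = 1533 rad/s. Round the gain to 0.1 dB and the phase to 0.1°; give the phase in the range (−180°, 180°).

ω = 10: 31.5 dB, 25.7°; ω = 1533: -9.5 dB, -98.4°

At s = jω = j10:
zero (s+365): 365 + j10 → |·| = √(365²+10²) = √133325 ≈ 365.14, ∠ = arctan(10/365) ≈ 1.57°
zero at origin: s = j10 → |·| = 10, ∠ = 90.00°
pole (s+10): 10 + j10 → |·| = √(10²+10²) = √200 ≈ 14.142, ∠ = arctan(10/10) ≈ 45.00°
pole (s+40): 40 + j10 → |·| = √(40²+10²) = √1700 ≈ 41.231, ∠ = arctan(10/40) ≈ 14.04°
pole (s+83): 83 + j10 → |·| = √(83²+10²) = √6989 ≈ 83.6, ∠ = arctan(10/83) ≈ 6.87°
|L| = 500 · 3651.4 / 48746 ≈ 37.453
Gain = 20 log₁₀(37.453) ≈ 31.47 dB
∠L = 91.57° − 65.91° = 25.66°

At s = jω = j1533:
zero (s+365): 365 + j1533 → |·| = √(365²+1533²) = √2483314 ≈ 1575.9, ∠ = arctan(1533/365) ≈ 76.61°
zero at origin: s = j1533 → |·| = 1533, ∠ = 90.00°
pole (s+10): 10 + j1533 → |·| = √(10²+1533²) = √2350189 ≈ 1533, ∠ = arctan(1533/10) ≈ 89.63°
pole (s+40): 40 + j1533 → |·| = √(40²+1533²) = √2351689 ≈ 1533.5, ∠ = arctan(1533/40) ≈ 88.51°
pole (s+83): 83 + j1533 → |·| = √(83²+1533²) = √2356978 ≈ 1535.2, ∠ = arctan(1533/83) ≈ 86.90°
|L| = 500 · 2.4159e+06 / 3.609e+09 ≈ 0.3347
Gain = 20 log₁₀(0.3347) ≈ -9.51 dB
∠L = 166.61° − 265.04° = -98.43°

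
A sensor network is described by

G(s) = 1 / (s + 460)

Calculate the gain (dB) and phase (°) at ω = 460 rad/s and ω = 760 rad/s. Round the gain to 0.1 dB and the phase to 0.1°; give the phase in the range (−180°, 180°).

Substitute s = j460:
Numerator: 1 = 1 + j0
Denominator: (j460) + 460 = 460 + j460
|N| = √(1² + 0²) ≈ 1, ∠N ≈ 0.00°
|D| = √(460² + 460²) ≈ 650.54, ∠D ≈ 45.00°
|G| = 1 / 650.54 ≈ 0.0015372
Gain = 20 log₁₀(0.0015372) ≈ -56.27 dB
∠G = 0.00° − 45.00° = -45.00°

Substitute s = j760:
Numerator: 1 = 1 + j0
Denominator: (j760) + 460 = 460 + j760
|N| = √(1² + 0²) ≈ 1, ∠N ≈ 0.00°
|D| = √(460² + 760²) ≈ 888.37, ∠D ≈ 58.82°
|G| = 1 / 888.37 ≈ 0.0011257
Gain = 20 log₁₀(0.0011257) ≈ -58.97 dB
∠G = 0.00° − 58.82° = -58.82°

ω = 460: -56.3 dB, -45.0°; ω = 760: -59.0 dB, -58.8°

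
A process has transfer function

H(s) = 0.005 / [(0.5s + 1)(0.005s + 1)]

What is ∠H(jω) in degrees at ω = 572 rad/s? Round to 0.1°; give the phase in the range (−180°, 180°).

-160.5°

At ω = 572 rad/s:
pole (1 + j572·0.5) = 1 + j286 → |·| ≈ 286, ∠ ≈ 89.80°
pole (1 + j572·0.005) = 1 + j2.86 → |·| ≈ 3.0298, ∠ ≈ 70.73°
∠H = (0°) − (89.80° + 70.73°) = -160.53°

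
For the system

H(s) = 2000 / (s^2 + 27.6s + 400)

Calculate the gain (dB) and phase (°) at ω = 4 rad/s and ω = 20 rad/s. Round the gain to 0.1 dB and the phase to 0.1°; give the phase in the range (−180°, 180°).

ω = 4: 14.0 dB, -16.0°; ω = 20: 11.2 dB, -90.0°

At s = jω = j4:
quadratic: (j4)² + 27.6·j4 + 400 = 384 + j110.4 → |·| ≈ 399.55, ∠ ≈ 16.04°
|H| = 2000 / 399.55 ≈ 5.0056
Gain = 20 log₁₀(5.0056) ≈ 13.99 dB
∠H = 0.00° − 16.04° = -16.04°

At s = jω = j20:
quadratic: (j20)² + 27.6·j20 + 400 = 0 + j552 → |·| ≈ 552, ∠ ≈ 90.00°
|H| = 2000 / 552 ≈ 3.6232
Gain = 20 log₁₀(3.6232) ≈ 11.18 dB
∠H = 0.00° − 90.00° = -90.00°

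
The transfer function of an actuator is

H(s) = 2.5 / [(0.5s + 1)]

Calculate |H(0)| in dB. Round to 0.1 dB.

H(0) = 2.5 · 1 / 1 = 2.5
20 log₁₀(2.5) ≈ 7.96 dB

8.0 dB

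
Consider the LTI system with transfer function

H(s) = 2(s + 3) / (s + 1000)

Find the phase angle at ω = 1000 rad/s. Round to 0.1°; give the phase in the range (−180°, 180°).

At s = jω = j1000:
zero (s+3): 3 + j1000 → |·| = √(3²+1000²) = √1000009 ≈ 1000, ∠ = arctan(1000/3) ≈ 89.83°
pole (s+1000): 1000 + j1000 → |·| = √(1000²+1000²) = √2000000 ≈ 1414.2, ∠ = arctan(1000/1000) ≈ 45.00°
∠H = 89.83° − 45.00° = 44.83°

44.8°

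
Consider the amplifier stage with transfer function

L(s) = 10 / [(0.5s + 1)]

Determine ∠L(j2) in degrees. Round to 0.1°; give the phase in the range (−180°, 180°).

-45.0°

At ω = 2 rad/s:
pole (1 + j2·0.5) = 1 + j1 → |·| ≈ 1.4142, ∠ ≈ 45.00°
∠L = (0°) − (45.00°) = -45.00°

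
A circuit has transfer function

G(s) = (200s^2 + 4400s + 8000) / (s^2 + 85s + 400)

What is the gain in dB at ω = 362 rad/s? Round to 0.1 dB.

45.8 dB

Substitute s = j362:
Numerator: 200(j362)^2 + 4400(j362) + 8000 = -26200800 + j1592800
Denominator: (j362)^2 + 85(j362) + 400 = -130644 + j30770
|N| = √(26200800² + 1592800²) ≈ 2.6249e+07, ∠N ≈ 176.52°
|D| = √(130644² + 30770²) ≈ 1.3422e+05, ∠D ≈ 166.75°
|G| = 2.6249e+07 / 1.3422e+05 ≈ 195.57
Gain = 20 log₁₀(195.57) ≈ 45.83 dB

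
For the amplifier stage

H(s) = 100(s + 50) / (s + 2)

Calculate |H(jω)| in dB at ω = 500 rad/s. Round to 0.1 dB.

At s = jω = j500:
zero (s+50): 50 + j500 → |·| = √(50²+500²) = √252500 ≈ 502.49, ∠ = arctan(500/50) ≈ 84.29°
pole (s+2): 2 + j500 → |·| = √(2²+500²) = √250004 ≈ 500, ∠ = arctan(500/2) ≈ 89.77°
|H| = 100 · 502.49 / 500 ≈ 100.5
Gain = 20 log₁₀(100.5) ≈ 40.04 dB

40.0 dB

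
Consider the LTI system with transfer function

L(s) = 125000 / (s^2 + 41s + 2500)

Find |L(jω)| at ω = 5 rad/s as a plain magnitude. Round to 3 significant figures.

50.3

At s = jω = j5:
quadratic: (j5)² + 41·j5 + 2500 = 2475 + j205 → |·| ≈ 2483.5, ∠ ≈ 4.73°
|L| = 125000 / 2483.5 ≈ 50.332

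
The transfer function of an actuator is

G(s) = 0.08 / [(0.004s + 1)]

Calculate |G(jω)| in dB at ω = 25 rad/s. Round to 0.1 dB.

At ω = 25 rad/s:
pole (1 + j25·0.004) = 1 + j0.1 → |·| ≈ 1.005, ∠ ≈ 5.71°
|G| = 0.08 · 1 / (1.005) ≈ 0.079602
Gain = 20 log₁₀(0.079602) ≈ -21.98 dB

-22.0 dB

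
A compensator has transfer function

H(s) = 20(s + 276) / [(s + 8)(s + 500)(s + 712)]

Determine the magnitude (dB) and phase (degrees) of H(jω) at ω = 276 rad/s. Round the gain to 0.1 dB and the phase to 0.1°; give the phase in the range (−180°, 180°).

At s = jω = j276:
zero (s+276): 276 + j276 → |·| = √(276²+276²) = √152352 ≈ 390.32, ∠ = arctan(276/276) ≈ 45.00°
pole (s+8): 8 + j276 → |·| = √(8²+276²) = √76240 ≈ 276.12, ∠ = arctan(276/8) ≈ 88.34°
pole (s+500): 500 + j276 → |·| = √(500²+276²) = √326176 ≈ 571.12, ∠ = arctan(276/500) ≈ 28.90°
pole (s+712): 712 + j276 → |·| = √(712²+276²) = √583120 ≈ 763.62, ∠ = arctan(276/712) ≈ 21.19°
|H| = 20 · 390.32 / 1.2042e+08 ≈ 6.4826e-05
Gain = 20 log₁₀(6.4826e-05) ≈ -83.77 dB
∠H = 45.00° − 138.43° = -93.43°

-83.8 dB, -93.4°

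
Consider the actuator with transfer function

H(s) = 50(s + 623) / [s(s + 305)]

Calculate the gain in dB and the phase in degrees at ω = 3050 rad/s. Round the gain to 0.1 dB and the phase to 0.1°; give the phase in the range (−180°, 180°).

At s = jω = j3050:
zero (s+623): 623 + j3050 → |·| = √(623²+3050²) = √9690629 ≈ 3113, ∠ = arctan(3050/623) ≈ 78.46°
pole (s+305): 305 + j3050 → |·| = √(305²+3050²) = √9395525 ≈ 3065.2, ∠ = arctan(3050/305) ≈ 84.29°
pole at origin: |s| = 3050, ∠ = 90.00° (in denominator)
|H| = 50 · 3113 / 9.3489e+06 ≈ 0.016649
Gain = 20 log₁₀(0.016649) ≈ -35.57 dB
∠H = 78.46° − 174.29° = -95.83°

-35.6 dB, -95.8°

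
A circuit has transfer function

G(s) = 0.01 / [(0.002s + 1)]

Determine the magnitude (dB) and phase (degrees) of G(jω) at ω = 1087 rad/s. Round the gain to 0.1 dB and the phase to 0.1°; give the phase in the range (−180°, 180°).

At ω = 1087 rad/s:
pole (1 + j1087·0.002) = 1 + j2.174 → |·| ≈ 2.393, ∠ ≈ 65.30°
|G| = 0.01 · 1 / (2.393) ≈ 0.0041789
Gain = 20 log₁₀(0.0041789) ≈ -47.58 dB
∠G = (0°) − (65.30°) = -65.30°

-47.6 dB, -65.3°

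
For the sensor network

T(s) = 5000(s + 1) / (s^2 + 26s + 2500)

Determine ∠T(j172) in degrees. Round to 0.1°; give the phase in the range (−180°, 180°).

At s = jω = j172:
zero (s+1): 1 + j172 → |·| = √(1²+172²) = √29585 ≈ 172, ∠ = arctan(172/1) ≈ 89.67°
quadratic: (j172)² + 26·j172 + 2500 = -27084 + j4472 → |·| ≈ 27451, ∠ ≈ 170.62°
∠T = 89.67° − 170.62° = -80.95°

-81.0°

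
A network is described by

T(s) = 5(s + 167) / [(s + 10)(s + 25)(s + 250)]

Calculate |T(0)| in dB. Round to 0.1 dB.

T(0) = 5·167 / (10·25·250) ≈ 0.01336
20 log₁₀(0.01336) ≈ -37.48 dB

-37.5 dB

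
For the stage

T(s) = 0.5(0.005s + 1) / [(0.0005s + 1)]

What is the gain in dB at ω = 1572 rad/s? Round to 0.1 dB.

9.9 dB

At ω = 1572 rad/s:
zero (1 + j1572·0.005) = 1 + j7.86 → |·| ≈ 7.9234, ∠ ≈ 82.75°
pole (1 + j1572·0.0005) = 1 + j0.786 → |·| ≈ 1.2719, ∠ ≈ 38.17°
|T| = 0.5 · 7.9234 / (1.2719) ≈ 3.1148
Gain = 20 log₁₀(3.1148) ≈ 9.87 dB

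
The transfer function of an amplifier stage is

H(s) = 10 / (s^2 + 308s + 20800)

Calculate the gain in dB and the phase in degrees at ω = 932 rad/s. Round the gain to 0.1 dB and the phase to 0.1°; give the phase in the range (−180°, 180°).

-99.0 dB, -161.3°

Substitute s = j932:
Numerator: 10 = 10 + j0
Denominator: (j932)^2 + 308(j932) + 20800 = -847824 + j287056
|N| = √(10² + 0²) ≈ 10, ∠N ≈ 0.00°
|D| = √(847824² + 287056²) ≈ 8.951e+05, ∠D ≈ 161.29°
|H| = 10 / 8.951e+05 ≈ 1.1172e-05
Gain = 20 log₁₀(1.1172e-05) ≈ -99.04 dB
∠H = 0.00° − 161.29° = -161.29°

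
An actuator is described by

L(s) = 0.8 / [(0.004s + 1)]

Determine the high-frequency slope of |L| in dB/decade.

Each pole contributes −20 dB/decade at high frequency; each zero contributes +20 dB/decade.
Net: 0 zero(s) − 1 pole(s) → -20 dB/decade.

-20 dB/decade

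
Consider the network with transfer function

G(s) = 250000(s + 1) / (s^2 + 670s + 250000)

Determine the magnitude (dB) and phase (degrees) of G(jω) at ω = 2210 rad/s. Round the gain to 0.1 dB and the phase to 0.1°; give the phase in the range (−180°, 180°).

41.1 dB, -72.3°

At s = jω = j2210:
zero (s+1): 1 + j2210 → |·| = √(1²+2210²) = √4884101 ≈ 2210, ∠ = arctan(2210/1) ≈ 89.97°
quadratic: (j2210)² + 670·j2210 + 250000 = -4634100 + j1480700 → |·| ≈ 4.8649e+06, ∠ ≈ 162.28°
|G| = 250000 · 2210 / 4.8649e+06 ≈ 113.57
Gain = 20 log₁₀(113.57) ≈ 41.11 dB
∠G = 89.97° − 162.28° = -72.31°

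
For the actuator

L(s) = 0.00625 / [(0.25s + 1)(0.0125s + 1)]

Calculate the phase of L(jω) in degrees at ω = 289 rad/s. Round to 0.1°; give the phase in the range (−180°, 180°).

At ω = 289 rad/s:
pole (1 + j289·0.25) = 1 + j72.25 → |·| ≈ 72.257, ∠ ≈ 89.21°
pole (1 + j289·0.0125) = 1 + j3.6125 → |·| ≈ 3.7484, ∠ ≈ 74.53°
∠L = (0°) − (89.21° + 74.53°) = -163.74°

-163.7°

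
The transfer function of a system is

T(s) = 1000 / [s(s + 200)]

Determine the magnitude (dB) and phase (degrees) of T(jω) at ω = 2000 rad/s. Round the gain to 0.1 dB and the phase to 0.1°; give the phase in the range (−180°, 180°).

At s = jω = j2000:
pole (s+200): 200 + j2000 → |·| = √(200²+2000²) = √4040000 ≈ 2010, ∠ = arctan(2000/200) ≈ 84.29°
pole at origin: |s| = 2000, ∠ = 90.00° (in denominator)
|T| = 1000 / 4.02e+06 ≈ 0.00024876
Gain = 20 log₁₀(0.00024876) ≈ -72.08 dB
∠T = 0.00° − 174.29° = -174.29°

-72.1 dB, -174.3°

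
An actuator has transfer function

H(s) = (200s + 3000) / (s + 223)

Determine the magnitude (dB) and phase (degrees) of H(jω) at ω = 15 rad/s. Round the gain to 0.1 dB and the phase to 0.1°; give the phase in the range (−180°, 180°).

25.6 dB, 41.2°

Substitute s = j15:
Numerator: 200(j15) + 3000 = 3000 + j3000
Denominator: (j15) + 223 = 223 + j15
|N| = √(3000² + 3000²) ≈ 4242.6, ∠N ≈ 45.00°
|D| = √(223² + 15²) ≈ 223.5, ∠D ≈ 3.85°
|H| = 4242.6 / 223.5 ≈ 18.983
Gain = 20 log₁₀(18.983) ≈ 25.57 dB
∠H = 45.00° − 3.85° = 41.15°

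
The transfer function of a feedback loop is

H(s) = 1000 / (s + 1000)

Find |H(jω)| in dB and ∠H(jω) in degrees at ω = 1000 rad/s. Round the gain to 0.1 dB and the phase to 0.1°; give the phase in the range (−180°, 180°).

At s = jω = j1000:
pole (s+1000): 1000 + j1000 → |·| = √(1000²+1000²) = √2000000 ≈ 1414.2, ∠ = arctan(1000/1000) ≈ 45.00°
|H| = 1000 / 1414.2 ≈ 0.70711
Gain = 20 log₁₀(0.70711) ≈ -3.01 dB
∠H = 0.00° − 45.00° = -45.00°

-3.0 dB, -45.0°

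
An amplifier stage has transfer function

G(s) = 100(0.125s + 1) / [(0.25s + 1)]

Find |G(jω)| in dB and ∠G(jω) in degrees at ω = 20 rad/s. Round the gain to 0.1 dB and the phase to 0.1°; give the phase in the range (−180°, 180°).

34.5 dB, -10.5°

At ω = 20 rad/s:
zero (1 + j20·0.125) = 1 + j2.5 → |·| ≈ 2.6926, ∠ ≈ 68.20°
pole (1 + j20·0.25) = 1 + j5 → |·| ≈ 5.099, ∠ ≈ 78.69°
|G| = 100 · 2.6926 / (5.099) ≈ 52.806
Gain = 20 log₁₀(52.806) ≈ 34.45 dB
∠G = (68.20°) − (78.69°) = -10.49°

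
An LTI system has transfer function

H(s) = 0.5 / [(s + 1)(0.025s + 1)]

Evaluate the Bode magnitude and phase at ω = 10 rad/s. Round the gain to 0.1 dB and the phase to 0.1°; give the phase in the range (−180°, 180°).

At ω = 10 rad/s:
pole (1 + j10·1) = 1 + j10 → |·| ≈ 10.05, ∠ ≈ 84.29°
pole (1 + j10·0.025) = 1 + j0.25 → |·| ≈ 1.0308, ∠ ≈ 14.04°
|H| = 0.5 · 1 / (10.05 · 1.0308) ≈ 0.048265
Gain = 20 log₁₀(0.048265) ≈ -26.33 dB
∠H = (0°) − (84.29° + 14.04°) = -98.33°

-26.3 dB, -98.3°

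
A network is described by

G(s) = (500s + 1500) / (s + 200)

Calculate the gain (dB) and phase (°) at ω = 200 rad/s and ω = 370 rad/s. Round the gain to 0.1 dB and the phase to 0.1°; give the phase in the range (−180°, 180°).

ω = 200: 51.0 dB, 44.1°; ω = 370: 52.9 dB, 27.9°

Substitute s = j200:
Numerator: 500(j200) + 1500 = 1500 + j100000
Denominator: (j200) + 200 = 200 + j200
|N| = √(1500² + 100000²) ≈ 1.0001e+05, ∠N ≈ 89.14°
|D| = √(200² + 200²) ≈ 282.84, ∠D ≈ 45.00°
|G| = 1.0001e+05 / 282.84 ≈ 353.59
Gain = 20 log₁₀(353.59) ≈ 50.97 dB
∠G = 89.14° − 45.00° = 44.14°

Substitute s = j370:
Numerator: 500(j370) + 1500 = 1500 + j185000
Denominator: (j370) + 200 = 200 + j370
|N| = √(1500² + 185000²) ≈ 1.8501e+05, ∠N ≈ 89.54°
|D| = √(200² + 370²) ≈ 420.59, ∠D ≈ 61.61°
|G| = 1.8501e+05 / 420.59 ≈ 439.88
Gain = 20 log₁₀(439.88) ≈ 52.87 dB
∠G = 89.54° − 61.61° = 27.93°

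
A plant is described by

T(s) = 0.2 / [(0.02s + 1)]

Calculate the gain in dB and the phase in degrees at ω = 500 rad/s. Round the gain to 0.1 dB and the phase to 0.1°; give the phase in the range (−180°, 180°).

-34.0 dB, -84.3°

At ω = 500 rad/s:
pole (1 + j500·0.02) = 1 + j10 → |·| ≈ 10.05, ∠ ≈ 84.29°
|T| = 0.2 · 1 / (10.05) ≈ 0.0199
Gain = 20 log₁₀(0.0199) ≈ -34.02 dB
∠T = (0°) − (84.29°) = -84.29°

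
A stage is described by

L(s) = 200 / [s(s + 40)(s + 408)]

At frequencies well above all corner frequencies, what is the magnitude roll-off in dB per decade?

Each pole contributes −20 dB/decade at high frequency; each zero contributes +20 dB/decade.
Net: 0 zero(s) − 3 pole(s) → -60 dB/decade.

-60 dB/decade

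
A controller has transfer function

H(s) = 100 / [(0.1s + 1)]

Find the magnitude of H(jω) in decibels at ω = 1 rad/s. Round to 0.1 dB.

40.0 dB

At ω = 1 rad/s:
pole (1 + j1·0.1) = 1 + j0.1 → |·| ≈ 1.005, ∠ ≈ 5.71°
|H| = 100 · 1 / (1.005) ≈ 99.502
Gain = 20 log₁₀(99.502) ≈ 39.96 dB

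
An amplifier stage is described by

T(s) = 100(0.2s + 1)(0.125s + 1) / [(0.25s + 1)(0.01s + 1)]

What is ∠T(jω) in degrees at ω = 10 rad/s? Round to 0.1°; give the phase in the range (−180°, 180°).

40.9°

At ω = 10 rad/s:
zero (1 + j10·0.2) = 1 + j2 → |·| ≈ 2.2361, ∠ ≈ 63.43°
zero (1 + j10·0.125) = 1 + j1.25 → |·| ≈ 1.6008, ∠ ≈ 51.34°
pole (1 + j10·0.25) = 1 + j2.5 → |·| ≈ 2.6926, ∠ ≈ 68.20°
pole (1 + j10·0.01) = 1 + j0.1 → |·| ≈ 1.005, ∠ ≈ 5.71°
∠T = (63.43° + 51.34°) − (68.20° + 5.71°) = 40.86°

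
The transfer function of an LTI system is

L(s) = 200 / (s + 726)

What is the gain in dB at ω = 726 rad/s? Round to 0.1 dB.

-14.2 dB

Substitute s = j726:
Numerator: 200 = 200 + j0
Denominator: (j726) + 726 = 726 + j726
|N| = √(200² + 0²) ≈ 200, ∠N ≈ 0.00°
|D| = √(726² + 726²) ≈ 1026.7, ∠D ≈ 45.00°
|L| = 200 / 1026.7 ≈ 0.1948
Gain = 20 log₁₀(0.1948) ≈ -14.21 dB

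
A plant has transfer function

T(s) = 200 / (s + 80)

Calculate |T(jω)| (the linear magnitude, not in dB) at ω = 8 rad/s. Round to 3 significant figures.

Substitute s = j8:
Numerator: 200 = 200 + j0
Denominator: (j8) + 80 = 80 + j8
|N| = √(200² + 0²) ≈ 200, ∠N ≈ 0.00°
|D| = √(80² + 8²) ≈ 80.399, ∠D ≈ 5.71°
|T| = 200 / 80.399 ≈ 2.4876

2.49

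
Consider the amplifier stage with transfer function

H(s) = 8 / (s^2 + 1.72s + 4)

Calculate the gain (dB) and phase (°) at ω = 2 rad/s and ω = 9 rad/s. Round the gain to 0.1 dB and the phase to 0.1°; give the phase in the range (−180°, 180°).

ω = 2: 7.3 dB, -90.0°; ω = 9: -19.8 dB, -168.6°

At s = jω = j2:
quadratic: (j2)² + 1.72·j2 + 4 = 0 + j3.44 → |·| ≈ 3.44, ∠ ≈ 90.00°
|H| = 8 / 3.44 ≈ 2.3256
Gain = 20 log₁₀(2.3256) ≈ 7.33 dB
∠H = 0.00° − 90.00° = -90.00°

At s = jω = j9:
quadratic: (j9)² + 1.72·j9 + 4 = -77 + j15.48 → |·| ≈ 78.541, ∠ ≈ 168.63°
|H| = 8 / 78.541 ≈ 0.10186
Gain = 20 log₁₀(0.10186) ≈ -19.84 dB
∠H = 0.00° − 168.63° = -168.63°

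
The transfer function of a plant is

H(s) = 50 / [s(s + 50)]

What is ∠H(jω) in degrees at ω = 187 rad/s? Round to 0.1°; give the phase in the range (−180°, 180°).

-165.0°

At s = jω = j187:
pole (s+50): 50 + j187 → |·| = √(50²+187²) = √37469 ≈ 193.57, ∠ = arctan(187/50) ≈ 75.03°
pole at origin: |s| = 187, ∠ = 90.00° (in denominator)
∠H = 0.00° − 165.03° = -165.03°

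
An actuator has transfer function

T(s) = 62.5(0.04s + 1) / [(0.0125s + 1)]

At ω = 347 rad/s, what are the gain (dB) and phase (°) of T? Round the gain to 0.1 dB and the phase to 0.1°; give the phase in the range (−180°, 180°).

45.8 dB, 8.9°

At ω = 347 rad/s:
zero (1 + j347·0.04) = 1 + j13.88 → |·| ≈ 13.916, ∠ ≈ 85.88°
pole (1 + j347·0.0125) = 1 + j4.3375 → |·| ≈ 4.4513, ∠ ≈ 77.02°
|T| = 62.5 · 13.916 / (4.4513) ≈ 195.39
Gain = 20 log₁₀(195.39) ≈ 45.82 dB
∠T = (85.88°) − (77.02°) = 8.86°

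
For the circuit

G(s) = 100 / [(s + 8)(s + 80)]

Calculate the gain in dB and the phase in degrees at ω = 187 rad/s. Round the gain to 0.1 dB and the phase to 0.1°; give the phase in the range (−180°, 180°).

-51.6 dB, -154.4°

At s = jω = j187:
pole (s+8): 8 + j187 → |·| = √(8²+187²) = √35033 ≈ 187.17, ∠ = arctan(187/8) ≈ 87.55°
pole (s+80): 80 + j187 → |·| = √(80²+187²) = √41369 ≈ 203.39, ∠ = arctan(187/80) ≈ 66.84°
|G| = 100 / 38069 ≈ 0.0026268
Gain = 20 log₁₀(0.0026268) ≈ -51.61 dB
∠G = 0.00° − 154.39° = -154.39°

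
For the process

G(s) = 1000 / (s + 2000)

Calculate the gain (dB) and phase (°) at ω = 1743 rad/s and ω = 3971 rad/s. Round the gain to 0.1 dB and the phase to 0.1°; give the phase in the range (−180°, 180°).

Substitute s = j1743:
Numerator: 1000 = 1000 + j0
Denominator: (j1743) + 2000 = 2000 + j1743
|N| = √(1000² + 0²) ≈ 1000, ∠N ≈ 0.00°
|D| = √(2000² + 1743²) ≈ 2652.9, ∠D ≈ 41.07°
|G| = 1000 / 2652.9 ≈ 0.37695
Gain = 20 log₁₀(0.37695) ≈ -8.47 dB
∠G = 0.00° − 41.07° = -41.07°

Substitute s = j3971:
Numerator: 1000 = 1000 + j0
Denominator: (j3971) + 2000 = 2000 + j3971
|N| = √(1000² + 0²) ≈ 1000, ∠N ≈ 0.00°
|D| = √(2000² + 3971²) ≈ 4446.2, ∠D ≈ 63.27°
|G| = 1000 / 4446.2 ≈ 0.22491
Gain = 20 log₁₀(0.22491) ≈ -12.96 dB
∠G = 0.00° − 63.27° = -63.27°

ω = 1743: -8.5 dB, -41.1°; ω = 3971: -13.0 dB, -63.3°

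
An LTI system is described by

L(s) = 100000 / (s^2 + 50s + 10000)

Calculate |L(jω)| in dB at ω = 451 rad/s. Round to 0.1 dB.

-5.8 dB

At s = jω = j451:
quadratic: (j451)² + 50·j451 + 10000 = -193401 + j22550 → |·| ≈ 1.9471e+05, ∠ ≈ 173.35°
|L| = 100000 / 1.9471e+05 ≈ 0.51358
Gain = 20 log₁₀(0.51358) ≈ -5.79 dB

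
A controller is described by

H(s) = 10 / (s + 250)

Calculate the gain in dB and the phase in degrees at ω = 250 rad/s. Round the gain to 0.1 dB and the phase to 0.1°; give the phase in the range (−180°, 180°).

-31.0 dB, -45.0°

Substitute s = j250:
Numerator: 10 = 10 + j0
Denominator: (j250) + 250 = 250 + j250
|N| = √(10² + 0²) ≈ 10, ∠N ≈ 0.00°
|D| = √(250² + 250²) ≈ 353.55, ∠D ≈ 45.00°
|H| = 10 / 353.55 ≈ 0.028285
Gain = 20 log₁₀(0.028285) ≈ -30.97 dB
∠H = 0.00° − 45.00° = -45.00°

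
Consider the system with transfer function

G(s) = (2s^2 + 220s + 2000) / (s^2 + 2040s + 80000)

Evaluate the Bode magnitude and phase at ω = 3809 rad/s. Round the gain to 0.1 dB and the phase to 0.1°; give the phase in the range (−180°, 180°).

5.0 dB, 26.7°

Substitute s = j3809:
Numerator: 2(j3809)^2 + 220(j3809) + 2000 = -29014962 + j837980
Denominator: (j3809)^2 + 2040(j3809) + 80000 = -14428481 + j7770360
|N| = √(29014962² + 837980²) ≈ 2.9027e+07, ∠N ≈ 178.35°
|D| = √(14428481² + 7770360²) ≈ 1.6388e+07, ∠D ≈ 151.70°
|G| = 2.9027e+07 / 1.6388e+07 ≈ 1.7712
Gain = 20 log₁₀(1.7712) ≈ 4.97 dB
∠G = 178.35° − 151.70° = 26.65°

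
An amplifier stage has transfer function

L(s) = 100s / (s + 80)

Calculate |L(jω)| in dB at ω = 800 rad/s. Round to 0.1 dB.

At s = jω = j800:
zero at origin: s = j800 → |·| = 800, ∠ = 90.00°
pole (s+80): 80 + j800 → |·| = √(80²+800²) = √646400 ≈ 803.99, ∠ = arctan(800/80) ≈ 84.29°
|L| = 100 · 800 / 803.99 ≈ 99.504
Gain = 20 log₁₀(99.504) ≈ 39.96 dB

40.0 dB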